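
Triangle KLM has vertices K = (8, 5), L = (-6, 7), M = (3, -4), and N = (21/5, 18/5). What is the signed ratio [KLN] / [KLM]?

1/5

[KLM] = ½·(8·(7−(-4)) + (-6)·(-4−5) + 3·(5−7)) = ½·(88 + 54 − 6) = 68.
[KLN] = ½·(8·(7−(18/5)) + (-6)·(18/5−5) + (21/5)·(5−7)) = ½·(136/5 + 42/5 − 42/5) = 68/5, so the ratio is (68/5)/68 = 1/5.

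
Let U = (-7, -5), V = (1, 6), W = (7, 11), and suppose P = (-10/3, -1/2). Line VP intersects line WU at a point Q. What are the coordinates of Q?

Barycentric coordinates of P with respect to UVW: (2/3, 1/6, 1/6).
On side WU the V-coordinate is zero; dropping P's V-weight 1/6 and renormalizing the remaining 1/6 : 2/3 gives weights 1/5, 4/5 on W, U.
Q = (1/5)·(7, 11) + (4/5)·(-7, -5) = (-21/5, -9/5).

(-21/5, -9/5)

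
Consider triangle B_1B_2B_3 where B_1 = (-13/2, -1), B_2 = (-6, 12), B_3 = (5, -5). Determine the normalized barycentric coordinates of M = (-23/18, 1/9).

(1/3, 2/9, 4/9)

Signed area of the reference triangle: [B_1B_2B_3] = ½·((-13/2)·(12−(-5)) + (-6)·(-5−(-1)) + 5·(-1−12)) = ½·(-221/2 + 24 − 65) = -303/4.
[MB_2B_3] = ½·((-23/18)·(12−(-5)) + (-6)·(-5−(1/9)) + 5·(1/9−12)) = ½·(-391/18 + 92/3 − 535/9) = -101/4, so the B_1-coordinate is (-101/4)/(-303/4) = 1/3.
[B_1MB_3] = ½·((-13/2)·(1/9−(-5)) + (-23/18)·(-5−(-1)) + 5·(-1−(1/9))) = ½·(-299/9 + 46/9 − 50/9) = -101/6, so the B_2-coordinate is 2/9.
[B_1B_2M] = ½·((-13/2)·(12−(1/9)) + (-6)·(1/9−(-1)) + (-23/18)·(-1−12)) = ½·(-1391/18 − 20/3 + 299/18) = -101/3, so the B_3-coordinate is 4/9.
Check: 1/3 + 2/9 + 4/9 = 1.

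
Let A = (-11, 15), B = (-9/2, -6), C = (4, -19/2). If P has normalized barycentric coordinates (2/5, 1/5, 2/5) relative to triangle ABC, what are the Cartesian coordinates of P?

P = (2/5)·A + (1/5)·B + (2/5)·C.
x-coordinate: (2/5)·(-11) + (1/5)·(-9/2) + (2/5)·4 = -37/10.
y-coordinate: (2/5)·15 + (1/5)·(-6) + (2/5)·(-19/2) = 1.

(-37/10, 1)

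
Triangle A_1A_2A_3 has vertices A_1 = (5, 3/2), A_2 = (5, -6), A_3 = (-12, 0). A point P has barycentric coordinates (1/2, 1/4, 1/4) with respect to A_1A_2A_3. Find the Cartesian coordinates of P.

P = (1/2)·A_1 + (1/4)·A_2 + (1/4)·A_3.
x-coordinate: (1/2)·5 + (1/4)·5 + (1/4)·(-12) = 3/4.
y-coordinate: (1/2)·(3/2) + (1/4)·(-6) + (1/4)·0 = -3/4.

(3/4, -3/4)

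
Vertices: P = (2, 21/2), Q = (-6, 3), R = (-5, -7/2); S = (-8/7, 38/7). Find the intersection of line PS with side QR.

Barycentric coordinates of S with respect to PQR: (4/7, 1/7, 2/7).
On side QR the P-coordinate is zero; dropping S's P-weight 4/7 and renormalizing the remaining 1/7 : 2/7 gives weights 1/3, 2/3 on Q, R.
T = (1/3)·(-6, 3) + (2/3)·(-5, -7/2) = (-16/3, -4/3).

(-16/3, -4/3)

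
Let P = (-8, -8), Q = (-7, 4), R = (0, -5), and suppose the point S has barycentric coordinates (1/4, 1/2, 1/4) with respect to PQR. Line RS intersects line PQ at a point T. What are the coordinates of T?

Line RS meets PQ where the R-coordinate vanishes; zeroing S's R-weight and renormalizing leaves P, Q-weights 1/4 : 1/2 → (1/3, 2/3).
So T = (1/3)·P + (2/3)·Q = (-22/3, 0).

(-22/3, 0)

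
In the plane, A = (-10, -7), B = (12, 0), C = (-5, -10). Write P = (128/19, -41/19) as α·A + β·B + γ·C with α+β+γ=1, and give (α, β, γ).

(3/19, 14/19, 2/19)

Signed area of the reference triangle: [ABC] = ½·((-10)·(0−(-10)) + 12·(-10−(-7)) + (-5)·(-7−0)) = ½·(-100 − 36 + 35) = -101/2.
[PBC] = ½·((128/19)·(0−(-10)) + 12·(-10−(-41/19)) + (-5)·(-41/19−0)) = ½·(1280/19 − 1788/19 + 205/19) = -303/38, so the A-coordinate is (-303/38)/(-101/2) = 3/19.
[APC] = ½·((-10)·(-41/19−(-10)) + (128/19)·(-10−(-7)) + (-5)·(-7−(-41/19))) = ½·(-1490/19 − 384/19 + 460/19) = -707/19, so the B-coordinate is 14/19.
[ABP] = ½·((-10)·(0−(-41/19)) + 12·(-41/19−(-7)) + (128/19)·(-7−0)) = ½·(-410/19 + 1104/19 − 896/19) = -101/19, so the C-coordinate is 2/19.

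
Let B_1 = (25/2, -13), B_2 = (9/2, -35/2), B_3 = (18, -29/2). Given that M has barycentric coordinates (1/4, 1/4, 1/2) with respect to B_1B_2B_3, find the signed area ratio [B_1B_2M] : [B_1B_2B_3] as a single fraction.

1/2

The signed ratio [B_1B_2M]/[B_1B_2B_3] equals the barycentric coordinate of M at vertex B_3, which is 1/2.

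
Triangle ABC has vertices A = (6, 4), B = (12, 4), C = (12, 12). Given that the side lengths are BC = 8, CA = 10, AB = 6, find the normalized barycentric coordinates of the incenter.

(1/3, 5/12, 1/4)

The incenter has barycentric coordinates proportional to the opposite side lengths: (8 : 10 : 6).
Normalizing by 8+10+6 = 24 gives (1/3, 5/12, 1/4).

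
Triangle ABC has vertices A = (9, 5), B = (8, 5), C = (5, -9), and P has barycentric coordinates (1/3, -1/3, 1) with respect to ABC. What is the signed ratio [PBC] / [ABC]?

The signed ratio [PBC]/[ABC] equals the barycentric coordinate of P at vertex A, which is 1/3.

1/3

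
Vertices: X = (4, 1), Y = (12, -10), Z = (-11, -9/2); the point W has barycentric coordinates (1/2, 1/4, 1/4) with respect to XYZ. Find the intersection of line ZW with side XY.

(20/3, -8/3)

Line ZW meets XY where the Z-coordinate vanishes; zeroing W's Z-weight and renormalizing leaves X, Y-weights 1/2 : 1/4 → (2/3, 1/3).
So V = (2/3)·X + (1/3)·Y = (20/3, -8/3).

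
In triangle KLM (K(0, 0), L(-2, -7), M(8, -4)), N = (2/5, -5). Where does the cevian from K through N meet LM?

(1/2, -25/4)

Barycentric coordinates of N with respect to KLM: (1/5, 3/5, 1/5).
On side LM the K-coordinate is zero; dropping N's K-weight 1/5 and renormalizing the remaining 3/5 : 1/5 gives weights 3/4, 1/4 on L, M.
J = (3/4)·(-2, -7) + (1/4)·(8, -4) = (1/2, -25/4).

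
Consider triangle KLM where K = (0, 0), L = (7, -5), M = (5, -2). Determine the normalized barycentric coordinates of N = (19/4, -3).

(1/4, 1/2, 1/4)

Signed area of the reference triangle: [KLM] = ½·(0·(-5−(-2)) + 7·(-2−0) + 5·(0−(-5))) = ½·(0 − 14 + 25) = 11/2.
[NLM] = ½·((19/4)·(-5−(-2)) + 7·(-2−(-3)) + 5·(-3−(-5))) = ½·(-57/4 + 7 + 10) = 11/8, so the K-coordinate is (11/8)/(11/2) = 1/4.
[KNM] = ½·(0·(-3−(-2)) + (19/4)·(-2−0) + 5·(0−(-3))) = ½·(0 − 19/2 + 15) = 11/4, so the L-coordinate is 1/2.
[KLN] = ½·(0·(-5−(-3)) + 7·(-3−0) + (19/4)·(0−(-5))) = ½·(0 − 21 + 95/4) = 11/8, so the M-coordinate is 1/4.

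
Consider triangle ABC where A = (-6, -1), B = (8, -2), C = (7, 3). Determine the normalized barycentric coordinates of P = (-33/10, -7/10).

(4/5, 1/10, 1/10)

Signed area of the reference triangle: [ABC] = ½·((-6)·(-2−3) + 8·(3−(-1)) + 7·(-1−(-2))) = ½·(30 + 32 + 7) = 69/2.
[PBC] = ½·((-33/10)·(-2−3) + 8·(3−(-7/10)) + 7·(-7/10−(-2))) = ½·(33/2 + 148/5 + 91/10) = 138/5, so the A-coordinate is (138/5)/(69/2) = 4/5.
[APC] = ½·((-6)·(-7/10−3) + (-33/10)·(3−(-1)) + 7·(-1−(-7/10))) = ½·(111/5 − 66/5 − 21/10) = 69/20, so the B-coordinate is 1/10.
[ABP] = ½·((-6)·(-2−(-7/10)) + 8·(-7/10−(-1)) + (-33/10)·(-1−(-2))) = ½·(39/5 + 12/5 − 33/10) = 69/20, so the C-coordinate is 1/10.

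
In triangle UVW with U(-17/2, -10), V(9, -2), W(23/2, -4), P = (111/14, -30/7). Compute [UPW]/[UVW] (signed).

2/7

[UVW] = ½·((-17/2)·(-2−(-4)) + 9·(-4−(-10)) + (23/2)·(-10−(-2))) = ½·(-17 + 54 − 92) = -55/2.
[UPW] = ½·((-17/2)·(-30/7−(-4)) + (111/14)·(-4−(-10)) + (23/2)·(-10−(-30/7))) = ½·(17/7 + 333/7 − 460/7) = -55/7, so the ratio is (-55/7)/(-55/2) = 2/7.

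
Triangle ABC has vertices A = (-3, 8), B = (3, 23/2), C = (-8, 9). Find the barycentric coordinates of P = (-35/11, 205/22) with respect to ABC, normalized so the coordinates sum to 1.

Signed area of the reference triangle: [ABC] = ½·((-3)·(23/2−9) + 3·(9−8) + (-8)·(8−(23/2))) = ½·(-15/2 + 3 + 28) = 47/4.
[PBC] = ½·((-35/11)·(23/2−9) + 3·(9−(205/22)) + (-8)·(205/22−(23/2))) = ½·(-175/22 − 21/22 + 192/11) = 47/11, so the A-coordinate is (47/11)/(47/4) = 4/11.
[APC] = ½·((-3)·(205/22−9) + (-35/11)·(9−8) + (-8)·(8−(205/22))) = ½·(-21/22 − 35/11 + 116/11) = 141/44, so the B-coordinate is 3/11.
[ABP] = ½·((-3)·(23/2−(205/22)) + 3·(205/22−8) + (-35/11)·(8−(23/2))) = ½·(-72/11 + 87/22 + 245/22) = 47/11, so the C-coordinate is 4/11.
Check: 4/11 + 3/11 + 4/11 = 1.

(4/11, 3/11, 4/11)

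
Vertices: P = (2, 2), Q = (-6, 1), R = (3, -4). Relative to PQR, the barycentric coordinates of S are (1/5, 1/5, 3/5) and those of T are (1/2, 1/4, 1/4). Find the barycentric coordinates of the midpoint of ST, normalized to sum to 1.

Since both coordinate triples sum to 1, the midpoint's barycentrics are the componentwise average.
(1/5+1/2)/2 = 7/20; similarly 9/40 and 17/40.

(7/20, 9/40, 17/40)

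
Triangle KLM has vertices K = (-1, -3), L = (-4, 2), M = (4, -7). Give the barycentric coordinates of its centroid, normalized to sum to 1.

(1/3, 1/3, 1/3)

The centroid is the average of the vertices, so each weight is 1/3.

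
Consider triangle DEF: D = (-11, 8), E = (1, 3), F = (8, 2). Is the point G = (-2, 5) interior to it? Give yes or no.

Barycentric coordinates of G: (11/23, 3/23, 9/23).
The three coordinates are positive, positive, positive; a point is interior exactly when all three are positive.

yes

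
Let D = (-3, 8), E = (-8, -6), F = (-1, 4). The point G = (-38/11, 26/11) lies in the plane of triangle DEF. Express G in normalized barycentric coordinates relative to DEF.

(3/11, 3/11, 5/11)

Signed area of the reference triangle: [DEF] = ½·((-3)·(-6−4) + (-8)·(4−8) + (-1)·(8−(-6))) = ½·(30 + 32 − 14) = 24.
[GEF] = ½·((-38/11)·(-6−4) + (-8)·(4−(26/11)) + (-1)·(26/11−(-6))) = ½·(380/11 − 144/11 − 92/11) = 72/11, so the D-coordinate is (72/11)/24 = 3/11.
[DGF] = ½·((-3)·(26/11−4) + (-38/11)·(4−8) + (-1)·(8−(26/11))) = ½·(54/11 + 152/11 − 62/11) = 72/11, so the E-coordinate is 3/11.
[DEG] = ½·((-3)·(-6−(26/11)) + (-8)·(26/11−8) + (-38/11)·(8−(-6))) = ½·(276/11 + 496/11 − 532/11) = 120/11, so the F-coordinate is 5/11.
Check: 3/11 + 3/11 + 5/11 = 1.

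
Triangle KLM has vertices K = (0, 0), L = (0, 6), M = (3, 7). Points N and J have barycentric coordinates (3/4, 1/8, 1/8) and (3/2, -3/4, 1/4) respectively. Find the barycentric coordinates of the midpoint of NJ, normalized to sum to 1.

(9/8, -5/16, 3/16)

Since both coordinate triples sum to 1, the midpoint's barycentrics are the componentwise average.
(3/4+3/2)/2 = 9/8; similarly -5/16 and 3/16.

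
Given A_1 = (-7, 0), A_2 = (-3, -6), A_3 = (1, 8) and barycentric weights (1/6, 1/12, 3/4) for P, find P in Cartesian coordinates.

P = (1/6)·A_1 + (1/12)·A_2 + (3/4)·A_3.
x-coordinate: (1/6)·(-7) + (1/12)·(-3) + (3/4)·1 = -2/3.
y-coordinate: (1/6)·0 + (1/12)·(-6) + (3/4)·8 = 11/2.

(-2/3, 11/2)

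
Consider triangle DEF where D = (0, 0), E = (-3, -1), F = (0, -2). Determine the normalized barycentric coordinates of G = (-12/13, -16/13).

Signed area of the reference triangle: [DEF] = ½·(0·(-1−(-2)) + (-3)·(-2−0) + 0·(0−(-1))) = ½·(0 + 6 + 0) = 3.
[GEF] = ½·((-12/13)·(-1−(-2)) + (-3)·(-2−(-16/13)) + 0·(-16/13−(-1))) = ½·(-12/13 + 30/13 + 0) = 9/13, so the D-coordinate is (9/13)/3 = 3/13.
[DGF] = ½·(0·(-16/13−(-2)) + (-12/13)·(-2−0) + 0·(0−(-16/13))) = ½·(0 + 24/13 + 0) = 12/13, so the E-coordinate is 4/13.
[DEG] = ½·(0·(-1−(-16/13)) + (-3)·(-16/13−0) + (-12/13)·(0−(-1))) = ½·(0 + 48/13 − 12/13) = 18/13, so the F-coordinate is 6/13.
Check: 3/13 + 4/13 + 6/13 = 1.

(3/13, 4/13, 6/13)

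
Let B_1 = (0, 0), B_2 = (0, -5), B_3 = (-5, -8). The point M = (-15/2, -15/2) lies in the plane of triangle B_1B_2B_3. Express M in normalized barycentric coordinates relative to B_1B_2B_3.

(2/5, -9/10, 3/2)

Signed area of the reference triangle: [B_1B_2B_3] = ½·(0·(-5−(-8)) + 0·(-8−0) + (-5)·(0−(-5))) = ½·(0 + 0 − 25) = -25/2.
[MB_2B_3] = ½·((-15/2)·(-5−(-8)) + 0·(-8−(-15/2)) + (-5)·(-15/2−(-5))) = ½·(-45/2 + 0 + 25/2) = -5, so the B_1-coordinate is (-5)/(-25/2) = 2/5.
[B_1MB_3] = ½·(0·(-15/2−(-8)) + (-15/2)·(-8−0) + (-5)·(0−(-15/2))) = ½·(0 + 60 − 75/2) = 45/4, so the B_2-coordinate is -9/10.
[B_1B_2M] = ½·(0·(-5−(-15/2)) + 0·(-15/2−0) + (-15/2)·(0−(-5))) = ½·(0 + 0 − 75/2) = -75/4, so the B_3-coordinate is 3/2.
Check: 2/5 − 9/10 + 3/2 = 1.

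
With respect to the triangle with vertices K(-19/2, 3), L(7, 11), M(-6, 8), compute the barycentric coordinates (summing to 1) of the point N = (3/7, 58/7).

(2/7, 4/7, 1/7)

Signed area of the reference triangle: [KLM] = ½·((-19/2)·(11−8) + 7·(8−3) + (-6)·(3−11)) = ½·(-57/2 + 35 + 48) = 109/4.
[NLM] = ½·((3/7)·(11−8) + 7·(8−(58/7)) + (-6)·(58/7−11)) = ½·(9/7 − 2 + 114/7) = 109/14, so the K-coordinate is (109/14)/(109/4) = 2/7.
[KNM] = ½·((-19/2)·(58/7−8) + (3/7)·(8−3) + (-6)·(3−(58/7))) = ½·(-19/7 + 15/7 + 222/7) = 109/7, so the L-coordinate is 4/7.
[KLN] = ½·((-19/2)·(11−(58/7)) + 7·(58/7−3) + (3/7)·(3−11)) = ½·(-361/14 + 37 − 24/7) = 109/28, so the M-coordinate is 1/7.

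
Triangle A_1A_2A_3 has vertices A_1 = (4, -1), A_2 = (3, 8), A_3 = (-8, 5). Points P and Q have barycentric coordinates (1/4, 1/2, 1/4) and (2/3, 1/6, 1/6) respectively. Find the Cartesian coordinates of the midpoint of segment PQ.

Barycentric coordinates of the midpoint are the average: (11/24, 1/3, 5/24).
Converting: (11/24)·A_1 + (1/3)·A_2 + (5/24)·A_3 = (7/6, 13/4).

(7/6, 13/4)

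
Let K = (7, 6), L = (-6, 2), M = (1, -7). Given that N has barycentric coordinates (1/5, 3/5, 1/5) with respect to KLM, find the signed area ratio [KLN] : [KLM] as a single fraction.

The signed ratio [KLN]/[KLM] equals the barycentric coordinate of N at vertex M, which is 1/5.

1/5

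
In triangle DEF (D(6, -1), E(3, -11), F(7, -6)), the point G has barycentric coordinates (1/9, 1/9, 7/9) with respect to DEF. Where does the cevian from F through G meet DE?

Line FG meets DE where the F-coordinate vanishes; zeroing G's F-weight and renormalizing leaves D, E-weights 1/9 : 1/9 → (1/2, 1/2).
So H = (1/2)·D + (1/2)·E = (9/2, -6).

(9/2, -6)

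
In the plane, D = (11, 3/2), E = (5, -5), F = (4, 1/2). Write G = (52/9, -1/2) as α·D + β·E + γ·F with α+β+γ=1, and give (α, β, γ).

Signed area of the reference triangle: [DEF] = ½·(11·(-5−(1/2)) + 5·(1/2−(3/2)) + 4·(3/2−(-5))) = ½·(-121/2 − 5 + 26) = -79/4.
[GEF] = ½·((52/9)·(-5−(1/2)) + 5·(1/2−(-1/2)) + 4·(-1/2−(-5))) = ½·(-286/9 + 5 + 18) = -79/18, so the D-coordinate is (-79/18)/(-79/4) = 2/9.
[DGF] = ½·(11·(-1/2−(1/2)) + (52/9)·(1/2−(3/2)) + 4·(3/2−(-1/2))) = ½·(-11 − 52/9 + 8) = -79/18, so the E-coordinate is 2/9.
[DEG] = ½·(11·(-5−(-1/2)) + 5·(-1/2−(3/2)) + (52/9)·(3/2−(-5))) = ½·(-99/2 − 10 + 338/9) = -395/36, so the F-coordinate is 5/9.

(2/9, 2/9, 5/9)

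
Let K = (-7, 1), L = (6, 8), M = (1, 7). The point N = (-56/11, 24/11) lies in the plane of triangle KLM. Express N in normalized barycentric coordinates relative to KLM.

Signed area of the reference triangle: [KLM] = ½·((-7)·(8−7) + 6·(7−1) + 1·(1−8)) = ½·(-7 + 36 − 7) = 11.
[NLM] = ½·((-56/11)·(8−7) + 6·(7−(24/11)) + 1·(24/11−8)) = ½·(-56/11 + 318/11 − 64/11) = 9, so the K-coordinate is 9/11 = 9/11.
[KNM] = ½·((-7)·(24/11−7) + (-56/11)·(7−1) + 1·(1−(24/11))) = ½·(371/11 − 336/11 − 13/11) = 1, so the L-coordinate is 1/11.
[KLN] = ½·((-7)·(8−(24/11)) + 6·(24/11−1) + (-56/11)·(1−8)) = ½·(-448/11 + 78/11 + 392/11) = 1, so the M-coordinate is 1/11.

(9/11, 1/11, 1/11)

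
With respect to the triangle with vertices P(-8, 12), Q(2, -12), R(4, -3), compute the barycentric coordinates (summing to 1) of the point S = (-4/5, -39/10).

Signed area of the reference triangle: [PQR] = ½·((-8)·(-12−(-3)) + 2·(-3−12) + 4·(12−(-12))) = ½·(72 − 30 + 96) = 69.
[SQR] = ½·((-4/5)·(-12−(-3)) + 2·(-3−(-39/10)) + 4·(-39/10−(-12))) = ½·(36/5 + 9/5 + 162/5) = 207/10, so the P-coordinate is (207/10)/69 = 3/10.
[PSR] = ½·((-8)·(-39/10−(-3)) + (-4/5)·(-3−12) + 4·(12−(-39/10))) = ½·(36/5 + 12 + 318/5) = 207/5, so the Q-coordinate is 3/5.
[PQS] = ½·((-8)·(-12−(-39/10)) + 2·(-39/10−12) + (-4/5)·(12−(-12))) = ½·(324/5 − 159/5 − 96/5) = 69/10, so the R-coordinate is 1/10.
Check: 3/10 + 3/5 + 1/10 = 1.

(3/10, 3/5, 1/10)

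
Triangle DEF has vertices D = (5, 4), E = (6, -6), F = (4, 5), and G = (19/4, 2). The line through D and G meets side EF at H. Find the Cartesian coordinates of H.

(14/3, 4/3)

Barycentric coordinates of G with respect to DEF: (1/4, 1/4, 1/2).
On side EF the D-coordinate is zero; dropping G's D-weight 1/4 and renormalizing the remaining 1/4 : 1/2 gives weights 1/3, 2/3 on E, F.
H = (1/3)·(6, -6) + (2/3)·(4, 5) = (14/3, 4/3).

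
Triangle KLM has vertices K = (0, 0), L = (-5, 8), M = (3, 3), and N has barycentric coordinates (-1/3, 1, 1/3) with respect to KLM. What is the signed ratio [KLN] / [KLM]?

1/3

The signed ratio [KLN]/[KLM] equals the barycentric coordinate of N at vertex M, which is 1/3.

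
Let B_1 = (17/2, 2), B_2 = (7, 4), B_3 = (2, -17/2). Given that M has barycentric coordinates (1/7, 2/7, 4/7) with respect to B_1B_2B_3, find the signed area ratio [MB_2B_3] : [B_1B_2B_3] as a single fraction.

The signed ratio [MB_2B_3]/[B_1B_2B_3] equals the barycentric coordinate of M at vertex B_1, which is 1/7.

1/7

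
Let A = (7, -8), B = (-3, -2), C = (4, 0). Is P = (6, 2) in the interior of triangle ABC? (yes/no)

Barycentric coordinates of P: (-5/31, -11/31, 47/31).
The three coordinates are negative, negative, positive; a point is interior exactly when all three are positive.

no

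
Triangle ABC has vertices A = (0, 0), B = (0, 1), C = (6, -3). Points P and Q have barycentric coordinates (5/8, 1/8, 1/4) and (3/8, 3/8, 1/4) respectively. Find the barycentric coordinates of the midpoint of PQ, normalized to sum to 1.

Since both coordinate triples sum to 1, the midpoint's barycentrics are the componentwise average.
(5/8+3/8)/2 = 1/2; similarly 1/4 and 1/4.

(1/2, 1/4, 1/4)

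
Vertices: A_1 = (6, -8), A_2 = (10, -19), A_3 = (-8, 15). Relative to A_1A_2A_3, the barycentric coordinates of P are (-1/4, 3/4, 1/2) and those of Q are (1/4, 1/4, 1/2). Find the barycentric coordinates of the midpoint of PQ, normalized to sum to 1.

(0, 1/2, 1/2)

Since both coordinate triples sum to 1, the midpoint's barycentrics are the componentwise average.
(-1/4+1/4)/2 = 0; similarly 1/2 and 1/2.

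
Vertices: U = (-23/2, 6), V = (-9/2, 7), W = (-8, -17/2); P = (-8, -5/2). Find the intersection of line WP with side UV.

(-8, 13/2)

Barycentric coordinates of P with respect to UVW: (1/5, 1/5, 3/5).
On side UV the W-coordinate is zero; dropping P's W-weight 3/5 and renormalizing the remaining 1/5 : 1/5 gives weights 1/2, 1/2 on U, V.
Q = (1/2)·(-23/2, 6) + (1/2)·(-9/2, 7) = (-8, 13/2).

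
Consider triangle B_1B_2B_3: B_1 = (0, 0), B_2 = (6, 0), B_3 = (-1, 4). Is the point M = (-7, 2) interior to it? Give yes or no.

Barycentric coordinates of M: (19/12, -13/12, 1/2).
The three coordinates are positive, negative, positive; a point is interior exactly when all three are positive.

no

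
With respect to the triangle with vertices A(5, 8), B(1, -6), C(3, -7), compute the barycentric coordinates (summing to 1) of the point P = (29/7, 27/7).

(5/7, 1/7, 1/7)

Signed area of the reference triangle: [ABC] = ½·(5·(-6−(-7)) + 1·(-7−8) + 3·(8−(-6))) = ½·(5 − 15 + 42) = 16.
[PBC] = ½·((29/7)·(-6−(-7)) + 1·(-7−(27/7)) + 3·(27/7−(-6))) = ½·(29/7 − 76/7 + 207/7) = 80/7, so the A-coordinate is (80/7)/16 = 5/7.
[APC] = ½·(5·(27/7−(-7)) + (29/7)·(-7−8) + 3·(8−(27/7))) = ½·(380/7 − 435/7 + 87/7) = 16/7, so the B-coordinate is 1/7.
[ABP] = ½·(5·(-6−(27/7)) + 1·(27/7−8) + (29/7)·(8−(-6))) = ½·(-345/7 − 29/7 + 58) = 16/7, so the C-coordinate is 1/7.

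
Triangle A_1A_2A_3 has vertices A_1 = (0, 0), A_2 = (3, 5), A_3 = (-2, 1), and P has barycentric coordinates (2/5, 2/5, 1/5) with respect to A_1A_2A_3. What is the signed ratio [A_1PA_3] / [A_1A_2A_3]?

The signed ratio [A_1PA_3]/[A_1A_2A_3] equals the barycentric coordinate of P at vertex A_2, which is 2/5.

2/5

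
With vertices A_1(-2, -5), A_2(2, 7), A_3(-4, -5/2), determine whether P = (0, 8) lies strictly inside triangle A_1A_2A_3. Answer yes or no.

Barycentric coordinates of P: (-25/34, 31/34, 14/17).
The three coordinates are negative, positive, positive; a point is interior exactly when all three are positive.

no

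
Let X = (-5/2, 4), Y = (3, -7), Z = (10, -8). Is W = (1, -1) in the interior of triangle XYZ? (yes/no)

Barycentric coordinates of W: (80/143, 41/143, 2/13).
The three coordinates are positive, positive, positive; a point is interior exactly when all three are positive.

yes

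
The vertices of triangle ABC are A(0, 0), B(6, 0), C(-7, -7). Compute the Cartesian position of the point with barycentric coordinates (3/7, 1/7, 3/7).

(-15/7, -3)

P = (3/7)·A + (1/7)·B + (3/7)·C.
x-coordinate: (3/7)·0 + (1/7)·6 + (3/7)·(-7) = -15/7.
y-coordinate: (3/7)·0 + (1/7)·0 + (3/7)·(-7) = -3.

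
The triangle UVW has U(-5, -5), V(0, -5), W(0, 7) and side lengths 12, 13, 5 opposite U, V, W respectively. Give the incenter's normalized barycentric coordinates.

(2/5, 13/30, 1/6)

The incenter has barycentric coordinates proportional to the opposite side lengths: (12 : 13 : 5).
Normalizing by 12+13+5 = 30 gives (2/5, 13/30, 1/6).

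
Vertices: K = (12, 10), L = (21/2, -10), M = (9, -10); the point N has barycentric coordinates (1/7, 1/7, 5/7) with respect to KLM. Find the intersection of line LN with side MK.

Line LN meets MK where the L-coordinate vanishes; zeroing N's L-weight and renormalizing leaves M, K-weights 5/7 : 1/7 → (5/6, 1/6).
So J = (5/6)·M + (1/6)·K = (19/2, -20/3).

(19/2, -20/3)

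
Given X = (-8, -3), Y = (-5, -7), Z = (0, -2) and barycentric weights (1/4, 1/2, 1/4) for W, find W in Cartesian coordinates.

W = (1/4)·X + (1/2)·Y + (1/4)·Z.
x-coordinate: (1/4)·(-8) + (1/2)·(-5) + (1/4)·0 = -9/2.
y-coordinate: (1/4)·(-3) + (1/2)·(-7) + (1/4)·(-2) = -19/4.

(-9/2, -19/4)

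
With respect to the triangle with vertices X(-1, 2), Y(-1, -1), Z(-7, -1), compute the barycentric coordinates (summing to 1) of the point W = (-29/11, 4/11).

(5/11, 3/11, 3/11)

Signed area of the reference triangle: [XYZ] = ½·((-1)·(-1−(-1)) + (-1)·(-1−2) + (-7)·(2−(-1))) = ½·(0 + 3 − 21) = -9.
[WYZ] = ½·((-29/11)·(-1−(-1)) + (-1)·(-1−(4/11)) + (-7)·(4/11−(-1))) = ½·(0 + 15/11 − 105/11) = -45/11, so the X-coordinate is (-45/11)/(-9) = 5/11.
[XWZ] = ½·((-1)·(4/11−(-1)) + (-29/11)·(-1−2) + (-7)·(2−(4/11))) = ½·(-15/11 + 87/11 − 126/11) = -27/11, so the Y-coordinate is 3/11.
[XYW] = ½·((-1)·(-1−(4/11)) + (-1)·(4/11−2) + (-29/11)·(2−(-1))) = ½·(15/11 + 18/11 − 87/11) = -27/11, so the Z-coordinate is 3/11.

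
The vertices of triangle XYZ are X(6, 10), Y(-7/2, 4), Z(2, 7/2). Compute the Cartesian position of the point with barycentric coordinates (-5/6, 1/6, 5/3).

(-9/4, -11/6)

W = (-5/6)·X + (1/6)·Y + (5/3)·Z.
x-coordinate: (-5/6)·6 + (1/6)·(-7/2) + (5/3)·2 = -9/4.
y-coordinate: (-5/6)·10 + (1/6)·4 + (5/3)·(7/2) = -11/6.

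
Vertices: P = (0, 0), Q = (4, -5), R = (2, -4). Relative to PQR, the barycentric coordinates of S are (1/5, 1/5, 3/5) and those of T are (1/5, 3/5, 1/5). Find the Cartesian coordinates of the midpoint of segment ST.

(12/5, -18/5)

Barycentric coordinates of the midpoint are the average: (1/5, 2/5, 2/5).
Converting: (1/5)·P + (2/5)·Q + (2/5)·R = (12/5, -18/5).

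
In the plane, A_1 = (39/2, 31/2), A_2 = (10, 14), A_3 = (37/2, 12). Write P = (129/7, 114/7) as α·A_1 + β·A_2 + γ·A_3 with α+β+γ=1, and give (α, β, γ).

(8/7, 1/7, -2/7)

Signed area of the reference triangle: [A_1A_2A_3] = ½·((39/2)·(14−12) + 10·(12−(31/2)) + (37/2)·(31/2−14)) = ½·(39 − 35 + 111/4) = 127/8.
[PA_2A_3] = ½·((129/7)·(14−12) + 10·(12−(114/7)) + (37/2)·(114/7−14)) = ½·(258/7 − 300/7 + 296/7) = 127/7, so the A_1-coordinate is (127/7)/(127/8) = 8/7.
[A_1PA_3] = ½·((39/2)·(114/7−12) + (129/7)·(12−(31/2)) + (37/2)·(31/2−(114/7))) = ½·(585/7 − 129/2 − 407/28) = 127/56, so the A_2-coordinate is 1/7.
[A_1A_2P] = ½·((39/2)·(14−(114/7)) + 10·(114/7−(31/2)) + (129/7)·(31/2−14)) = ½·(-312/7 + 55/7 + 387/14) = -127/28, so the A_3-coordinate is -2/7.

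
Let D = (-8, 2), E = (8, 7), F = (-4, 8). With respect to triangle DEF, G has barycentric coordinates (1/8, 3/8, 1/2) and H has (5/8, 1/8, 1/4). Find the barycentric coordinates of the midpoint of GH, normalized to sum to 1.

Since both coordinate triples sum to 1, the midpoint's barycentrics are the componentwise average.
(1/8+5/8)/2 = 3/8; similarly 1/4 and 3/8.

(3/8, 1/4, 3/8)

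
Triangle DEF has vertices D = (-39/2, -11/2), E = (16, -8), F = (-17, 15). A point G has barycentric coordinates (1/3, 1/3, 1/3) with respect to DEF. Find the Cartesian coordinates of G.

G = (1/3)·D + (1/3)·E + (1/3)·F.
x-coordinate: (1/3)·(-39/2) + (1/3)·16 + (1/3)·(-17) = -41/6.
y-coordinate: (1/3)·(-11/2) + (1/3)·(-8) + (1/3)·15 = 1/2.

(-41/6, 1/2)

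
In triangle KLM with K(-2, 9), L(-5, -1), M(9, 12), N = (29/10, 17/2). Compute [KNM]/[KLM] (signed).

1/5

[KLM] = ½·((-2)·(-1−12) + (-5)·(12−9) + 9·(9−(-1))) = ½·(26 − 15 + 90) = 101/2.
[KNM] = ½·((-2)·(17/2−12) + (29/10)·(12−9) + 9·(9−(17/2))) = ½·(7 + 87/10 + 9/2) = 101/10, so the ratio is (101/10)/(101/2) = 1/5.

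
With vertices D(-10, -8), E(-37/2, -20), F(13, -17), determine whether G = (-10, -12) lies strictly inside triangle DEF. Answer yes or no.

Barycentric coordinates of G: (151/235, 184/705, 68/705).
The three coordinates are positive, positive, positive; a point is interior exactly when all three are positive.

yes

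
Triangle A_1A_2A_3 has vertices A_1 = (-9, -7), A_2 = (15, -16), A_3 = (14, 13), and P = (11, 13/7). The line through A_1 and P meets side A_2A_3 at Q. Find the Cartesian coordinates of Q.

Barycentric coordinates of P with respect to A_1A_2A_3: (1/7, 2/7, 4/7).
On side A_2A_3 the A_1-coordinate is zero; dropping P's A_1-weight 1/7 and renormalizing the remaining 2/7 : 4/7 gives weights 1/3, 2/3 on A_2, A_3.
Q = (1/3)·(15, -16) + (2/3)·(14, 13) = (43/3, 10/3).

(43/3, 10/3)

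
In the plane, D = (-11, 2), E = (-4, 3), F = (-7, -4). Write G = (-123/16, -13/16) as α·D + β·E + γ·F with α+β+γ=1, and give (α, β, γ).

(5/16, 3/16, 1/2)

Signed area of the reference triangle: [DEF] = ½·((-11)·(3−(-4)) + (-4)·(-4−2) + (-7)·(2−3)) = ½·(-77 + 24 + 7) = -23.
[GEF] = ½·((-123/16)·(3−(-4)) + (-4)·(-4−(-13/16)) + (-7)·(-13/16−3)) = ½·(-861/16 + 51/4 + 427/16) = -115/16, so the D-coordinate is (-115/16)/(-23) = 5/16.
[DGF] = ½·((-11)·(-13/16−(-4)) + (-123/16)·(-4−2) + (-7)·(2−(-13/16))) = ½·(-561/16 + 369/8 − 315/16) = -69/16, so the E-coordinate is 3/16.
[DEG] = ½·((-11)·(3−(-13/16)) + (-4)·(-13/16−2) + (-123/16)·(2−3)) = ½·(-671/16 + 45/4 + 123/16) = -23/2, so the F-coordinate is 1/2.
Check: 5/16 + 3/16 + 1/2 = 1.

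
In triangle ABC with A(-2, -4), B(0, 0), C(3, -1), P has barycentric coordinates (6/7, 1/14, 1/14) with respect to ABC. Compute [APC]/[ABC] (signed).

The signed ratio [APC]/[ABC] equals the barycentric coordinate of P at vertex B, which is 1/14.

1/14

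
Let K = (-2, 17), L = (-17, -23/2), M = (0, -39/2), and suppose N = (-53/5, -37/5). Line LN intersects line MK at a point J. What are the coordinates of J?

(-1, -5/4)

Barycentric coordinates of N with respect to KLM: (1/5, 3/5, 1/5).
On side MK the L-coordinate is zero; dropping N's L-weight 3/5 and renormalizing the remaining 1/5 : 1/5 gives weights 1/2, 1/2 on M, K.
J = (1/2)·(0, -39/2) + (1/2)·(-2, 17) = (-1, -5/4).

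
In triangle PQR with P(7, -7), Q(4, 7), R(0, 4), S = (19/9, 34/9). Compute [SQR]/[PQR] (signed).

[PQR] = ½·(7·(7−4) + 4·(4−(-7)) + 0·(-7−7)) = ½·(21 + 44 + 0) = 65/2.
[SQR] = ½·((19/9)·(7−4) + 4·(4−(34/9)) + 0·(34/9−7)) = ½·(19/3 + 8/9 + 0) = 65/18, so the ratio is (65/18)/(65/2) = 1/9.

1/9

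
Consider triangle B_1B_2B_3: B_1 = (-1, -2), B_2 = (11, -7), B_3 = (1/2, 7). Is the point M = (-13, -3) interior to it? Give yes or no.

no

Barycentric coordinates of M: (28/11, -71/77, -48/77).
The three coordinates are positive, negative, negative; a point is interior exactly when all three are positive.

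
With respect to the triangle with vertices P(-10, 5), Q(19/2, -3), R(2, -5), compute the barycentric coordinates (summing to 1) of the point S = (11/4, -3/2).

Signed area of the reference triangle: [PQR] = ½·((-10)·(-3−(-5)) + (19/2)·(-5−5) + 2·(5−(-3))) = ½·(-20 − 95 + 16) = -99/2.
[SQR] = ½·((11/4)·(-3−(-5)) + (19/2)·(-5−(-3/2)) + 2·(-3/2−(-3))) = ½·(11/2 − 133/4 + 3) = -99/8, so the P-coordinate is (-99/8)/(-99/2) = 1/4.
[PSR] = ½·((-10)·(-3/2−(-5)) + (11/4)·(-5−5) + 2·(5−(-3/2))) = ½·(-35 − 55/2 + 13) = -99/4, so the Q-coordinate is 1/2.
[PQS] = ½·((-10)·(-3−(-3/2)) + (19/2)·(-3/2−5) + (11/4)·(5−(-3))) = ½·(15 − 247/4 + 22) = -99/8, so the R-coordinate is 1/4.

(1/4, 1/2, 1/4)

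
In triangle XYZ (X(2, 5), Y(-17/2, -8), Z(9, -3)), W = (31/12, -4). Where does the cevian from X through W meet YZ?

(29/11, -53/11)

Barycentric coordinates of W with respect to XYZ: (1/12, 1/3, 7/12).
On side YZ the X-coordinate is zero; dropping W's X-weight 1/12 and renormalizing the remaining 1/3 : 7/12 gives weights 4/11, 7/11 on Y, Z.
V = (4/11)·(-17/2, -8) + (7/11)·(9, -3) = (29/11, -53/11).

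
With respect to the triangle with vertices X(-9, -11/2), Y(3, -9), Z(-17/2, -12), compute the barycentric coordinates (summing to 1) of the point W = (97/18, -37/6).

(1/3, 11/9, -5/9)

Signed area of the reference triangle: [XYZ] = ½·((-9)·(-9−(-12)) + 3·(-12−(-11/2)) + (-17/2)·(-11/2−(-9))) = ½·(-27 − 39/2 − 119/4) = -305/8.
[WYZ] = ½·((97/18)·(-9−(-12)) + 3·(-12−(-37/6)) + (-17/2)·(-37/6−(-9))) = ½·(97/6 − 35/2 − 289/12) = -305/24, so the X-coordinate is (-305/24)/(-305/8) = 1/3.
[XWZ] = ½·((-9)·(-37/6−(-12)) + (97/18)·(-12−(-11/2)) + (-17/2)·(-11/2−(-37/6))) = ½·(-105/2 − 1261/36 − 17/3) = -3355/72, so the Y-coordinate is 11/9.
[XYW] = ½·((-9)·(-9−(-37/6)) + 3·(-37/6−(-11/2)) + (97/18)·(-11/2−(-9))) = ½·(51/2 − 2 + 679/36) = 1525/72, so the Z-coordinate is -5/9.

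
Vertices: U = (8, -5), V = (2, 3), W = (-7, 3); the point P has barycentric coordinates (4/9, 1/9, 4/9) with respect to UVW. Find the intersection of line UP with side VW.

(-26/5, 3)

Line UP meets VW where the U-coordinate vanishes; zeroing P's U-weight and renormalizing leaves V, W-weights 1/9 : 4/9 → (1/5, 4/5).
So Q = (1/5)·V + (4/5)·W = (-26/5, 3).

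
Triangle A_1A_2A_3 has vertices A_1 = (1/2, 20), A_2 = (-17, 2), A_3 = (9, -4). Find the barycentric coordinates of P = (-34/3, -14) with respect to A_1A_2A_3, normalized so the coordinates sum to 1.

Signed area of the reference triangle: [A_1A_2A_3] = ½·((1/2)·(2−(-4)) + (-17)·(-4−20) + 9·(20−2)) = ½·(3 + 408 + 162) = 573/2.
[PA_2A_3] = ½·((-34/3)·(2−(-4)) + (-17)·(-4−(-14)) + 9·(-14−2)) = ½·(-68 − 170 − 144) = -191, so the A_1-coordinate is (-191)/(573/2) = -2/3.
[A_1PA_3] = ½·((1/2)·(-14−(-4)) + (-34/3)·(-4−20) + 9·(20−(-14))) = ½·(-5 + 272 + 306) = 573/2, so the A_2-coordinate is 1.
[A_1A_2P] = ½·((1/2)·(2−(-14)) + (-17)·(-14−20) + (-34/3)·(20−2)) = ½·(8 + 578 − 204) = 191, so the A_3-coordinate is 2/3.

(-2/3, 1, 2/3)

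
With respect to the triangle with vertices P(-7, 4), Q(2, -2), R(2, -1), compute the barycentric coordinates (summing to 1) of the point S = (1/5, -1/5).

Signed area of the reference triangle: [PQR] = ½·((-7)·(-2−(-1)) + 2·(-1−4) + 2·(4−(-2))) = ½·(7 − 10 + 12) = 9/2.
[SQR] = ½·((1/5)·(-2−(-1)) + 2·(-1−(-1/5)) + 2·(-1/5−(-2))) = ½·(-1/5 − 8/5 + 18/5) = 9/10, so the P-coordinate is (9/10)/(9/2) = 1/5.
[PSR] = ½·((-7)·(-1/5−(-1)) + (1/5)·(-1−4) + 2·(4−(-1/5))) = ½·(-28/5 − 1 + 42/5) = 9/10, so the Q-coordinate is 1/5.
[PQS] = ½·((-7)·(-2−(-1/5)) + 2·(-1/5−4) + (1/5)·(4−(-2))) = ½·(63/5 − 42/5 + 6/5) = 27/10, so the R-coordinate is 3/5.

(1/5, 1/5, 3/5)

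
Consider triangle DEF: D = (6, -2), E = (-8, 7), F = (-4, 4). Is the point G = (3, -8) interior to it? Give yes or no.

Barycentric coordinates of G: (-9/2, -13, 37/2).
The three coordinates are negative, negative, positive; a point is interior exactly when all three are positive.

no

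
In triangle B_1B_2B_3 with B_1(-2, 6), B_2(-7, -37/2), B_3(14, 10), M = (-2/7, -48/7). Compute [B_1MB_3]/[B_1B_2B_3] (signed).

[B_1B_2B_3] = ½·((-2)·(-37/2−10) + (-7)·(10−6) + 14·(6−(-37/2))) = ½·(57 − 28 + 343) = 186.
[B_1MB_3] = ½·((-2)·(-48/7−10) + (-2/7)·(10−6) + 14·(6−(-48/7))) = ½·(236/7 − 8/7 + 180) = 744/7, so the ratio is (744/7)/186 = 4/7.

4/7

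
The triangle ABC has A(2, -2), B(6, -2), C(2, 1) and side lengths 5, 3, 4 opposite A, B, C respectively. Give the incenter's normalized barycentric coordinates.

The incenter has barycentric coordinates proportional to the opposite side lengths: (5 : 3 : 4).
Normalizing by 5+3+4 = 12 gives (5/12, 1/4, 1/3).

(5/12, 1/4, 1/3)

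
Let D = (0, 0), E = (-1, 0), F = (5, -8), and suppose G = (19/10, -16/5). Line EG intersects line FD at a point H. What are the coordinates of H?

(20/9, -32/9)

Barycentric coordinates of G with respect to DEF: (1/2, 1/10, 2/5).
On side FD the E-coordinate is zero; dropping G's E-weight 1/10 and renormalizing the remaining 2/5 : 1/2 gives weights 4/9, 5/9 on F, D.
H = (4/9)·(5, -8) + (5/9)·(0, 0) = (20/9, -32/9).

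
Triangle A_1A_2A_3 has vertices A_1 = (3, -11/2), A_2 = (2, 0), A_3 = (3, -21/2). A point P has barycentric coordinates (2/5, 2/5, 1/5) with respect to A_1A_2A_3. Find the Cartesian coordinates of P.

P = (2/5)·A_1 + (2/5)·A_2 + (1/5)·A_3.
x-coordinate: (2/5)·3 + (2/5)·2 + (1/5)·3 = 13/5.
y-coordinate: (2/5)·(-11/2) + (2/5)·0 + (1/5)·(-21/2) = -43/10.

(13/5, -43/10)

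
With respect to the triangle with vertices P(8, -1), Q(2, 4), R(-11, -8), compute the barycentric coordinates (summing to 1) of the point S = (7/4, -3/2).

(1/2, 1/4, 1/4)

Signed area of the reference triangle: [PQR] = ½·(8·(4−(-8)) + 2·(-8−(-1)) + (-11)·(-1−4)) = ½·(96 − 14 + 55) = 137/2.
[SQR] = ½·((7/4)·(4−(-8)) + 2·(-8−(-3/2)) + (-11)·(-3/2−4)) = ½·(21 − 13 + 121/2) = 137/4, so the P-coordinate is (137/4)/(137/2) = 1/2.
[PSR] = ½·(8·(-3/2−(-8)) + (7/4)·(-8−(-1)) + (-11)·(-1−(-3/2))) = ½·(52 − 49/4 − 11/2) = 137/8, so the Q-coordinate is 1/4.
[PQS] = ½·(8·(4−(-3/2)) + 2·(-3/2−(-1)) + (7/4)·(-1−4)) = ½·(44 − 1 − 35/4) = 137/8, so the R-coordinate is 1/4.
Check: 1/2 + 1/4 + 1/4 = 1.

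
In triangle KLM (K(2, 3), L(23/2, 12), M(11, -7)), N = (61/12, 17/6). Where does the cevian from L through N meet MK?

(19/5, 1)

Barycentric coordinates of N with respect to KLM: (2/3, 1/6, 1/6).
On side MK the L-coordinate is zero; dropping N's L-weight 1/6 and renormalizing the remaining 1/6 : 2/3 gives weights 1/5, 4/5 on M, K.
J = (1/5)·(11, -7) + (4/5)·(2, 3) = (19/5, 1).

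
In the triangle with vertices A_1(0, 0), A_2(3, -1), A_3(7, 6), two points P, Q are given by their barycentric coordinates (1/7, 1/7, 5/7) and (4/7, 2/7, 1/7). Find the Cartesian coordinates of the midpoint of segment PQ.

Barycentric coordinates of the midpoint are the average: (5/14, 3/14, 3/7).
Converting: (5/14)·A_1 + (3/14)·A_2 + (3/7)·A_3 = (51/14, 33/14).

(51/14, 33/14)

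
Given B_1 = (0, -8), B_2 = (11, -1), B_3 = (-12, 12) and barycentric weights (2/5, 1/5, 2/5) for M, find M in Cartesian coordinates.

(-13/5, 7/5)

M = (2/5)·B_1 + (1/5)·B_2 + (2/5)·B_3.
x-coordinate: (2/5)·0 + (1/5)·11 + (2/5)·(-12) = -13/5.
y-coordinate: (2/5)·(-8) + (1/5)·(-1) + (2/5)·12 = 7/5.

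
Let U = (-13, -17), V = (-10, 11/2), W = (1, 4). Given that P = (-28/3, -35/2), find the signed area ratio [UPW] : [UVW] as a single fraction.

[UVW] = ½·((-13)·(11/2−4) + (-10)·(4−(-17)) + 1·(-17−(11/2))) = ½·(-39/2 − 210 − 45/2) = -126.
[UPW] = ½·((-13)·(-35/2−4) + (-28/3)·(4−(-17)) + 1·(-17−(-35/2))) = ½·(559/2 − 196 + 1/2) = 42, so the ratio is 42/(-126) = -1/3.

-1/3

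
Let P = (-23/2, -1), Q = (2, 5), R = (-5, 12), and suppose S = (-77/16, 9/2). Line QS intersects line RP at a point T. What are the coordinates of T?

(-89/10, 21/5)

Barycentric coordinates of S with respect to PQR: (3/8, 3/8, 1/4).
On side RP the Q-coordinate is zero; dropping S's Q-weight 3/8 and renormalizing the remaining 1/4 : 3/8 gives weights 2/5, 3/5 on R, P.
T = (2/5)·(-5, 12) + (3/5)·(-23/2, -1) = (-89/10, 21/5).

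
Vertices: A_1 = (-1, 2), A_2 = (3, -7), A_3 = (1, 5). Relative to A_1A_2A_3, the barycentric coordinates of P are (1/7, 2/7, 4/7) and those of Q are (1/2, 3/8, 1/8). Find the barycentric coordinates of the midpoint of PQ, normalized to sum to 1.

Since both coordinate triples sum to 1, the midpoint's barycentrics are the componentwise average.
(1/7+1/2)/2 = 9/28; similarly 37/112 and 39/112.

(9/28, 37/112, 39/112)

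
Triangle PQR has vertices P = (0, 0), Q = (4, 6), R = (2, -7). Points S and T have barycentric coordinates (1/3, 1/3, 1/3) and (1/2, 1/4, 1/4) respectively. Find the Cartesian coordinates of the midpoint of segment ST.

Barycentric coordinates of the midpoint are the average: (5/12, 7/24, 7/24).
Converting: (5/12)·P + (7/24)·Q + (7/24)·R = (7/4, -7/24).

(7/4, -7/24)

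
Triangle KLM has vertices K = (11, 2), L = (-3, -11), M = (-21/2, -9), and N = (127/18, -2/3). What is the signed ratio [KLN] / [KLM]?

[KLM] = ½·(11·(-11−(-9)) + (-3)·(-9−2) + (-21/2)·(2−(-11))) = ½·(-22 + 33 − 273/2) = -251/4.
[KLN] = ½·(11·(-11−(-2/3)) + (-3)·(-2/3−2) + (127/18)·(2−(-11))) = ½·(-341/3 + 8 + 1651/18) = -251/36, so the ratio is (-251/36)/(-251/4) = 1/9.

1/9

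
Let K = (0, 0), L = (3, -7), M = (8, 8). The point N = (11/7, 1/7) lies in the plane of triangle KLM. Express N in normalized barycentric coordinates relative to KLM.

(5/7, 1/7, 1/7)

Signed area of the reference triangle: [KLM] = ½·(0·(-7−8) + 3·(8−0) + 8·(0−(-7))) = ½·(0 + 24 + 56) = 40.
[NLM] = ½·((11/7)·(-7−8) + 3·(8−(1/7)) + 8·(1/7−(-7))) = ½·(-165/7 + 165/7 + 400/7) = 200/7, so the K-coordinate is (200/7)/40 = 5/7.
[KNM] = ½·(0·(1/7−8) + (11/7)·(8−0) + 8·(0−(1/7))) = ½·(0 + 88/7 − 8/7) = 40/7, so the L-coordinate is 1/7.
[KLN] = ½·(0·(-7−(1/7)) + 3·(1/7−0) + (11/7)·(0−(-7))) = ½·(0 + 3/7 + 11) = 40/7, so the M-coordinate is 1/7.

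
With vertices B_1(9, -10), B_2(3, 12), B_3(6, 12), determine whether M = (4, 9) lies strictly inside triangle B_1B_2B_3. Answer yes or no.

yes

Barycentric coordinates of M: (3/22, 53/66, 2/33).
The three coordinates are positive, positive, positive; a point is interior exactly when all three are positive.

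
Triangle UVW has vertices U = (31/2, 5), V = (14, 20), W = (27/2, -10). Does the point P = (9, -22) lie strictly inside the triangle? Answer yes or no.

no

Barycentric coordinates of P: (-86/35, 29/35, 92/35).
The three coordinates are negative, positive, positive; a point is interior exactly when all three are positive.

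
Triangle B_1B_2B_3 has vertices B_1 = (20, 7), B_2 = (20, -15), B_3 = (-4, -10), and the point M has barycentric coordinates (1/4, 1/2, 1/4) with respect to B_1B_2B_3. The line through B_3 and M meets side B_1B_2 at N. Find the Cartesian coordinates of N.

(20, -23/3)

Line B_3M meets B_1B_2 where the B_3-coordinate vanishes; zeroing M's B_3-weight and renormalizing leaves B_1, B_2-weights 1/4 : 1/2 → (1/3, 2/3).
So N = (1/3)·B_1 + (2/3)·B_2 = (20, -23/3).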